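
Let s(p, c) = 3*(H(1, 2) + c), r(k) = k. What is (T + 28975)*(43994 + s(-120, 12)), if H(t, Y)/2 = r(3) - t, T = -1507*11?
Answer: 546032716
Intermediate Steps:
T = -16577
H(t, Y) = 6 - 2*t (H(t, Y) = 2*(3 - t) = 6 - 2*t)
s(p, c) = 12 + 3*c (s(p, c) = 3*((6 - 2*1) + c) = 3*((6 - 2) + c) = 3*(4 + c) = 12 + 3*c)
(T + 28975)*(43994 + s(-120, 12)) = (-16577 + 28975)*(43994 + (12 + 3*12)) = 12398*(43994 + (12 + 36)) = 12398*(43994 + 48) = 12398*44042 = 546032716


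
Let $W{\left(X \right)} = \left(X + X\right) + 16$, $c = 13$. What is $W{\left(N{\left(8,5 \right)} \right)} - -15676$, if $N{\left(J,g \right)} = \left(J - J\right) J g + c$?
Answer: $15718$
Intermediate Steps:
$N{\left(J,g \right)} = 13$ ($N{\left(J,g \right)} = \left(J - J\right) J g + 13 = 0 J g + 13 = 0 g + 13 = 0 + 13 = 13$)
$W{\left(X \right)} = 16 + 2 X$ ($W{\left(X \right)} = 2 X + 16 = 16 + 2 X$)
$W{\left(N{\left(8,5 \right)} \right)} - -15676 = \left(16 + 2 \cdot 13\right) - -15676 = \left(16 + 26\right) + 15676 = 42 + 15676 = 15718$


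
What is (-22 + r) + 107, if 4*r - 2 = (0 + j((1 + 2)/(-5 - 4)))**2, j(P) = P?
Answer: 3079/36 ≈ 85.528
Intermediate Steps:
r = 19/36 (r = 1/2 + (0 + (1 + 2)/(-5 - 4))**2/4 = 1/2 + (0 + 3/(-9))**2/4 = 1/2 + (0 + 3*(-1/9))**2/4 = 1/2 + (0 - 1/3)**2/4 = 1/2 + (-1/3)**2/4 = 1/2 + (1/4)*(1/9) = 1/2 + 1/36 = 19/36 ≈ 0.52778)
(-22 + r) + 107 = (-22 + 19/36) + 107 = -773/36 + 107 = 3079/36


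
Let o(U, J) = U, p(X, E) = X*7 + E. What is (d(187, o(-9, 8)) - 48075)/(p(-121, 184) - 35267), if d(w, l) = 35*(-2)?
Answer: 9629/7186 ≈ 1.3400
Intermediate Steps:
p(X, E) = E + 7*X (p(X, E) = 7*X + E = E + 7*X)
d(w, l) = -70
(d(187, o(-9, 8)) - 48075)/(p(-121, 184) - 35267) = (-70 - 48075)/((184 + 7*(-121)) - 35267) = -48145/((184 - 847) - 35267) = -48145/(-663 - 35267) = -48145/(-35930) = -48145*(-1/35930) = 9629/7186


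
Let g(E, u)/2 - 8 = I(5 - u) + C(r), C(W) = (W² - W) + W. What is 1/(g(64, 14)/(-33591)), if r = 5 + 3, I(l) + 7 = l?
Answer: -33591/112 ≈ -299.92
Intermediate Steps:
I(l) = -7 + l
r = 8
C(W) = W²
g(E, u) = 140 - 2*u (g(E, u) = 16 + 2*((-7 + (5 - u)) + 8²) = 16 + 2*((-2 - u) + 64) = 16 + 2*(62 - u) = 16 + (124 - 2*u) = 140 - 2*u)
1/(g(64, 14)/(-33591)) = 1/((140 - 2*14)/(-33591)) = 1/((140 - 28)*(-1/33591)) = 1/(112*(-1/33591)) = 1/(-112/33591) = -33591/112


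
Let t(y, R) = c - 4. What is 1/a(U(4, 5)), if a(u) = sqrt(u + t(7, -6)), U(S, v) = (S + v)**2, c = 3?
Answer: sqrt(5)/20 ≈ 0.11180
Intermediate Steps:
t(y, R) = -1 (t(y, R) = 3 - 4 = -1)
a(u) = sqrt(-1 + u) (a(u) = sqrt(u - 1) = sqrt(-1 + u))
1/a(U(4, 5)) = 1/(sqrt(-1 + (4 + 5)**2)) = 1/(sqrt(-1 + 9**2)) = 1/(sqrt(-1 + 81)) = 1/(sqrt(80)) = 1/(4*sqrt(5)) = sqrt(5)/20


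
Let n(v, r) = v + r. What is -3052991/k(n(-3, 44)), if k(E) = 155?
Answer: -3052991/155 ≈ -19697.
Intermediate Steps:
n(v, r) = r + v
-3052991/k(n(-3, 44)) = -3052991/155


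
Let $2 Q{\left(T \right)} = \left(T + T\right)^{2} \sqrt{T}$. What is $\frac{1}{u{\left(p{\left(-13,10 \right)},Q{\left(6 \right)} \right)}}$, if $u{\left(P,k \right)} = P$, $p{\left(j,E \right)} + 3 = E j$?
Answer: $- \frac{1}{133} \approx -0.0075188$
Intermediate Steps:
$p{\left(j,E \right)} = -3 + E j$
$Q{\left(T \right)} = 2 T^{\frac{5}{2}}$ ($Q{\left(T \right)} = \frac{\left(T + T\right)^{2} \sqrt{T}}{2} = \frac{\left(2 T\right)^{2} \sqrt{T}}{2} = \frac{4 T^{2} \sqrt{T}}{2} = \frac{4 T^{\frac{5}{2}}}{2} = 2 T^{\frac{5}{2}}$)
$\frac{1}{u{\left(p{\left(-13,10 \right)},Q{\left(6 \right)} \right)}} = \frac{1}{-3 + 10 \left(-13\right)} = \frac{1}{-3 - 130} = \frac{1}{-133} = - \frac{1}{133}$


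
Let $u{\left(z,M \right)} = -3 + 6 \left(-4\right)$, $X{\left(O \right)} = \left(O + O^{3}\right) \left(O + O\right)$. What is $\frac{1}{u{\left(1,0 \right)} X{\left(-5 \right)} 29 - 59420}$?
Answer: $- \frac{1}{1077320} \approx -9.2823 \cdot 10^{-7}$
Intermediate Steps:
$X{\left(O \right)} = 2 O \left(O + O^{3}\right)$ ($X{\left(O \right)} = \left(O + O^{3}\right) 2 O = 2 O \left(O + O^{3}\right)$)
$u{\left(z,M \right)} = -27$ ($u{\left(z,M \right)} = -3 - 24 = -27$)
$\frac{1}{u{\left(1,0 \right)} X{\left(-5 \right)} 29 - 59420} = \frac{1}{- 27 \cdot 2 \left(-5\right)^{2} \left(1 + \left(-5\right)^{2}\right) 29 - 59420} = \frac{1}{- 27 \cdot 2 \cdot 25 \left(1 + 25\right) 29 - 59420} = \frac{1}{- 27 \cdot 2 \cdot 25 \cdot 26 \cdot 29 - 59420} = \frac{1}{\left(-27\right) 1300 \cdot 29 - 59420} = \frac{1}{\left(-35100\right) 29 - 59420} = \frac{1}{-1017900 - 59420} = \frac{1}{-1077320} = - \frac{1}{1077320}$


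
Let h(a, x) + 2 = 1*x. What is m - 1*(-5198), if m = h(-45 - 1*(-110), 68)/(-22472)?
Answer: 58404695/11236 ≈ 5198.0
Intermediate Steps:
h(a, x) = -2 + x (h(a, x) = -2 + 1*x = -2 + x)
m = -33/11236 (m = (-2 + 68)/(-22472) = 66*(-1/22472) = -33/11236 ≈ -0.0029370)
m - 1*(-5198) = -33/11236 - 1*(-5198) = -33/11236 + 5198 = 58404695/11236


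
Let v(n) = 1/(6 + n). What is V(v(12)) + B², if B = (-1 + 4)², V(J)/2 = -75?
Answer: -69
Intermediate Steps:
V(J) = -150 (V(J) = 2*(-75) = -150)
B = 9 (B = 3² = 9)
V(v(12)) + B² = -150 + 9² = -150 + 81 = -69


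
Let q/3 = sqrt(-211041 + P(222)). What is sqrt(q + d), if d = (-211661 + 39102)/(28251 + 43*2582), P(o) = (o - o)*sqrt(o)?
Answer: sqrt(-12998107 + 94420089*I*sqrt(23449))/3239 ≈ 26.239 + 26.262*I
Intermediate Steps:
P(o) = 0 (P(o) = 0*sqrt(o) = 0)
d = -4013/3239 (d = -172559/(28251 + 111026) = -172559/139277 = -172559*1/139277 = -4013/3239 ≈ -1.2390)
q = 9*I*sqrt(23449) (q = 3*sqrt(-211041 + 0) = 3*sqrt(-211041) = 3*(3*I*sqrt(23449)) = 9*I*sqrt(23449) ≈ 1378.2*I)
sqrt(q + d) = sqrt(9*I*sqrt(23449) - 4013/3239) = sqrt(-4013/3239 + 9*I*sqrt(23449))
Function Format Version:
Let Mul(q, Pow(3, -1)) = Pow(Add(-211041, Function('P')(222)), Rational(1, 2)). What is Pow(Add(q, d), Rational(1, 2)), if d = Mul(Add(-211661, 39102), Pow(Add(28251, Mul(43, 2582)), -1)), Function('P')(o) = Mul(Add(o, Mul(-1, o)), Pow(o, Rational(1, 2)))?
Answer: Mul(Rational(1, 3239), Pow(Add(-12998107, Mul(94420089, I, Pow(23449, Rational(1, 2)))), Rational(1, 2))) ≈ Add(26.239, Mul(26.262, I))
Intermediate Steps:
Function('P')(o) = 0 (Function('P')(o) = Mul(0, Pow(o, Rational(1, 2))) = 0)
d = Rational(-4013, 3239) (d = Mul(-172559, Pow(Add(28251, 111026), -1)) = Mul(-172559, Pow(139277, -1)) = Mul(-172559, Rational(1, 139277)) = Rational(-4013, 3239) ≈ -1.2390)
q = Mul(9, I, Pow(23449, Rational(1, 2))) (q = Mul(3, Pow(Add(-211041, 0), Rational(1, 2))) = Mul(3, Pow(-211041, Rational(1, 2))) = Mul(3, Mul(3, I, Pow(23449, Rational(1, 2)))) = Mul(9, I, Pow(23449, Rational(1, 2))) ≈ Mul(1378.2, I))
Pow(Add(q, d), Rational(1, 2)) = Pow(Add(Mul(9, I, Pow(23449, Rational(1, 2))), Rational(-4013, 3239)), Rational(1, 2)) = Pow(Add(Rational(-4013, 3239), Mul(9, I, Pow(23449, Rational(1, 2)))), Rational(1, 2))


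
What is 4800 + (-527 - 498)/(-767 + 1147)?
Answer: 364595/76 ≈ 4797.3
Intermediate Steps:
4800 + (-527 - 498)/(-767 + 1147) = 4800 - 1025/380 = 4800 - 1025*1/380 = 4800 - 205/76 = 364595/76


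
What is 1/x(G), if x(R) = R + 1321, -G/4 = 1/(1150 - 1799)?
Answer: 649/857333 ≈ 0.00075700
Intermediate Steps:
G = 4/649 (G = -4/(1150 - 1799) = -4/(-649) = -4*(-1/649) = 4/649 ≈ 0.0061633)
x(R) = 1321 + R
1/x(G) = 1/(1321 + 4/649) = 1/(857333/649) = 649/857333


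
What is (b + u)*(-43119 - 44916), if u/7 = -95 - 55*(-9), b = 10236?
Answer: -1147624260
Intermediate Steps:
u = 2800 (u = 7*(-95 - 55*(-9)) = 7*(-95 + 495) = 7*400 = 2800)
(b + u)*(-43119 - 44916) = (10236 + 2800)*(-43119 - 44916) = 13036*(-88035) = -1147624260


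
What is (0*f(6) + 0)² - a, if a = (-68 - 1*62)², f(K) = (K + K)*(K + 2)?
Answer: -16900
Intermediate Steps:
f(K) = 2*K*(2 + K) (f(K) = (2*K)*(2 + K) = 2*K*(2 + K))
a = 16900 (a = (-68 - 62)² = (-130)² = 16900)
(0*f(6) + 0)² - a = (0*(2*6*(2 + 6)) + 0)² - 1*16900 = (0*(2*6*8) + 0)² - 16900 = (0*96 + 0)² - 16900 = (0 + 0)² - 16900 = 0² - 16900 = 0 - 16900 = -16900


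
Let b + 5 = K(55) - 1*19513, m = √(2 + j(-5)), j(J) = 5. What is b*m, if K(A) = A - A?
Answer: -19518*√7 ≈ -51640.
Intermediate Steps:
K(A) = 0
m = √7 (m = √(2 + 5) = √7 ≈ 2.6458)
b = -19518 (b = -5 + (0 - 1*19513) = -5 + (0 - 19513) = -5 - 19513 = -19518)
b*m = -19518*√7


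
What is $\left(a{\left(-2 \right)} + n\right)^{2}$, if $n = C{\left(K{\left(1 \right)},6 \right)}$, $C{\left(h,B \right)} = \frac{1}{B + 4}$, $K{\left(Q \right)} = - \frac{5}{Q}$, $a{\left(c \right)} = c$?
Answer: $\frac{361}{100} \approx 3.61$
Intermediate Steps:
$C{\left(h,B \right)} = \frac{1}{4 + B}$
$n = \frac{1}{10}$ ($n = \frac{1}{4 + 6} = \frac{1}{10} \approx 0.1$)
$\left(a{\left(-2 \right)} + n\right)^{2} = \left(-2 + \frac{1}{10}\right)^{2} = \left(- \frac{19}{10}\right)^{2} = \frac{361}{100}$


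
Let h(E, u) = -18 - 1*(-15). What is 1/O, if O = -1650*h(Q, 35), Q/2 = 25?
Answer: 1/4950 ≈ 0.00020202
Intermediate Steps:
Q = 50 (Q = 2*25 = 50)
h(E, u) = -3 (h(E, u) = -18 + 15 = -3)
O = 4950 (O = -1650*(-3) = 4950)
1/O = 1/4950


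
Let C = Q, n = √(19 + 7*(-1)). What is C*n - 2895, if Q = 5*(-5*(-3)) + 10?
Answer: -2895 + 170*√3 ≈ -2600.6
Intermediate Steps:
n = 2*√3 (n = √(19 - 7) = √12 = 2*√3 ≈ 3.4641)
Q = 85 (Q = 5*15 + 10 = 75 + 10 = 85)
C = 85
C*n - 2895 = 85*(2*√3) - 2895 = 170*√3 - 2895 = -2895 + 170*√3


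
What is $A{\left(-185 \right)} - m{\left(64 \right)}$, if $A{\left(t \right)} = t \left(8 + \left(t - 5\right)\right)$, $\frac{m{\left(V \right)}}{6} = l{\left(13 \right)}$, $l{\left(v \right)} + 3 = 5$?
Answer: $33658$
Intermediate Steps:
$l{\left(v \right)} = 2$ ($l{\left(v \right)} = -3 + 5 = 2$)
$m{\left(V \right)} = 12$ ($m{\left(V \right)} = 6 \cdot 2 = 12$)
$A{\left(t \right)} = t \left(3 + t\right)$ ($A{\left(t \right)} = t \left(8 + \left(-5 + t\right)\right) = t \left(3 + t\right)$)
$A{\left(-185 \right)} - m{\left(64 \right)} = - 185 \left(3 - 185\right) - 12 = \left(-185\right) \left(-182\right) - 12 = 33670 - 12 = 33658$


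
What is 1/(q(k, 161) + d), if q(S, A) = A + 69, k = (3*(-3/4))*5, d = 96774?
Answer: 1/97004 ≈ 1.0309e-5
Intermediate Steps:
k = -45/4 (k = (3*(-3*1/4))*5 = (3*(-3/4))*5 = -9/4*5 = -45/4 ≈ -11.250)
q(S, A) = 69 + A
1/(q(k, 161) + d) = 1/((69 + 161) + 96774) = 1/(230 + 96774) = 1/97004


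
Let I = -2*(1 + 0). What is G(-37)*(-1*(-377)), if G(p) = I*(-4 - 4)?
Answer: 6032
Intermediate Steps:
I = -2 (I = -2*1 = -2)
G(p) = 16 (G(p) = -2*(-4 - 4) = -2*(-8) = 16)
G(-37)*(-1*(-377)) = 16*(-1*(-377)) = 16*377 = 6032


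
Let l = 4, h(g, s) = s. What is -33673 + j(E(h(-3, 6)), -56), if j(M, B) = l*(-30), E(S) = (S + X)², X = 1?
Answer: -33793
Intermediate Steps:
E(S) = (1 + S)² (E(S) = (S + 1)² = (1 + S)²)
j(M, B) = -120 (j(M, B) = 4*(-30) = -120)
-33673 + j(E(h(-3, 6)), -56) = -33673 - 120 = -33793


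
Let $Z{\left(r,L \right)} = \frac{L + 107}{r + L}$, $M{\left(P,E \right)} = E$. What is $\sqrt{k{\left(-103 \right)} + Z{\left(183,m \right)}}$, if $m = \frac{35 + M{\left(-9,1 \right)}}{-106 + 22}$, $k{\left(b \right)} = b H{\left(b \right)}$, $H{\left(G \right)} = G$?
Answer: $\frac{2 \sqrt{120336551}}{213} \approx 103.0$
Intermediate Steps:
$k{\left(b \right)} = b^{2}$ ($k{\left(b \right)} = b b = b^{2}$)
$m = - \frac{3}{7}$ ($m = \frac{35 + 1}{-106 + 22} = \frac{36}{-84} = 36 \left(- \frac{1}{84}\right) = - \frac{3}{7} \approx -0.42857$)
$Z{\left(r,L \right)} = \frac{107 + L}{L + r}$
$\sqrt{k{\left(-103 \right)} + Z{\left(183,m \right)}} = \sqrt{\left(-103\right)^{2} + \frac{107 - \frac{3}{7}}{- \frac{3}{7} + 183}} = \sqrt{10609 + \frac{1}{\frac{1278}{7}} \cdot \frac{746}{7}} = \sqrt{10609 + \frac{7}{1278} \cdot \frac{746}{7}} = \sqrt{10609 + \frac{373}{639}} = \sqrt{\frac{6779524}{639}} = \frac{2 \sqrt{120336551}}{213}$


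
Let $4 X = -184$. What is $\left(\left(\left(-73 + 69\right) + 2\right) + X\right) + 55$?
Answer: $7$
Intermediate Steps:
$X = -46$ ($X = \frac{1}{4} \left(-184\right) = -46$)
$\left(\left(\left(-73 + 69\right) + 2\right) + X\right) + 55 = \left(\left(\left(-73 + 69\right) + 2\right) - 46\right) + 55 = \left(\left(-4 + 2\right) - 46\right) + 55 = \left(-2 - 46\right) + 55 = -48 + 55 = 7$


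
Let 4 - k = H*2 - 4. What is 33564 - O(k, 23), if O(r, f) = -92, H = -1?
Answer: 33656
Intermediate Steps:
k = 10 (k = 4 - (-1*2 - 4) = 4 - (-2 - 4) = 4 - 1*(-6) = 4 + 6 = 10)
33564 - O(k, 23) = 33564 - 1*(-92) = 33564 + 92 = 33656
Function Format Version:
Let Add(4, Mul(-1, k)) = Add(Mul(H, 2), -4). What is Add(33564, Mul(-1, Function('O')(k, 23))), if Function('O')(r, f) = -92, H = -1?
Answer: 33656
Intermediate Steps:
k = 10 (k = Add(4, Mul(-1, Add(Mul(-1, 2), -4))) = Add(4, Mul(-1, Add(-2, -4))) = Add(4, Mul(-1, -6)) = Add(4, 6) = 10)
Add(33564, Mul(-1, Function('O')(k, 23))) = Add(33564, Mul(-1, -92)) = Add(33564, 92) = 33656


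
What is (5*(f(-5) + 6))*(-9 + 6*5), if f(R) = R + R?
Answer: -420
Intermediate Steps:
f(R) = 2*R
(5*(f(-5) + 6))*(-9 + 6*5) = (5*(2*(-5) + 6))*(-9 + 6*5) = (5*(-10 + 6))*(-9 + 30) = (5*(-4))*21 = -20*21 = -420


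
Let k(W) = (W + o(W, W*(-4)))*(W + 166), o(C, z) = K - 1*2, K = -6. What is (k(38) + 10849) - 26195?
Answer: -9226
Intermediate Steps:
o(C, z) = -8 (o(C, z) = -6 - 1*2 = -6 - 2 = -8)
k(W) = (-8 + W)*(166 + W) (k(W) = (W - 8)*(W + 166) = (-8 + W)*(166 + W))
(k(38) + 10849) - 26195 = ((-1328 + 38² + 158*38) + 10849) - 26195 = ((-1328 + 1444 + 6004) + 10849) - 26195 = (6120 + 10849) - 26195 = 16969 - 26195 = -9226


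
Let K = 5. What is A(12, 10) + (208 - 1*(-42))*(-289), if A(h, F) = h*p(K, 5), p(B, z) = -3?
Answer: -72286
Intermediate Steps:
A(h, F) = -3*h (A(h, F) = h*(-3) = -3*h)
A(12, 10) + (208 - 1*(-42))*(-289) = -3*12 + (208 - 1*(-42))*(-289) = -36 + (208 + 42)*(-289) = -36 + 250*(-289) = -36 - 72250 = -72286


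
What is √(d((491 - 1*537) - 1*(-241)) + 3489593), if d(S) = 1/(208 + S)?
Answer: 6*√15742814165/403 ≈ 1868.0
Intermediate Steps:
√(d((491 - 1*537) - 1*(-241)) + 3489593) = √(1/(208 + ((491 - 1*537) - 1*(-241))) + 3489593) = √(1/(208 + ((491 - 537) + 241)) + 3489593) = √(1/(208 + (-46 + 241)) + 3489593) = √(1/(208 + 195) + 3489593) = √(1/403 + 3489593) = √(1406305980/403) = 6*√15742814165/403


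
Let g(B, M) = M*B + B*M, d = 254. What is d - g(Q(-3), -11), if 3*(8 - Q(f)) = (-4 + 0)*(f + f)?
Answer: 254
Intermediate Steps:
Q(f) = 8 + 8*f/3 (Q(f) = 8 - (-4 + 0)*(f + f)/3 = 8 - (-4)*2*f/3 = 8 - (-8)*f/3 = 8 + 8*f/3)
g(B, M) = 2*B*M (g(B, M) = B*M + B*M = 2*B*M)
d - g(Q(-3), -11) = 254 - 2*(8 + (8/3)*(-3))*(-11) = 254 - 2*(8 - 8)*(-11) = 254 - 2*0*(-11) = 254 - 1*0 = 254 + 0 = 254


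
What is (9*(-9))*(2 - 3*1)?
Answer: 81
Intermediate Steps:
(9*(-9))*(2 - 3*1) = -81*(2 - 3) = -81*(-1) = 81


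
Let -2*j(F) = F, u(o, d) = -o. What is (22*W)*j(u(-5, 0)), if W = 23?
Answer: -1265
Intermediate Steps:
j(F) = -F/2
(22*W)*j(u(-5, 0)) = (22*23)*(-(-1)*(-5)/2) = 506*(-½*5) = 506*(-5/2) = -1265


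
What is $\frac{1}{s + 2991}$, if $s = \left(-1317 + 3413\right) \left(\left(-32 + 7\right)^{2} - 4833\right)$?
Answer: $- \frac{1}{8816977} \approx -1.1342 \cdot 10^{-7}$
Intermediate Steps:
$s = -8819968$ ($s = 2096 \left(\left(-25\right)^{2} - 4833\right) = 2096 \left(625 - 4833\right) = 2096 \left(-4208\right) = -8819968$)
$\frac{1}{s + 2991} = \frac{1}{-8819968 + 2991} = \frac{1}{-8816977} = - \frac{1}{8816977}$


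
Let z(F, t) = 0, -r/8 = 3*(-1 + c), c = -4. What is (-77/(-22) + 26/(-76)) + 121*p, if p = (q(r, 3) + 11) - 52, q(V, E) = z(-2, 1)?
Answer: -94199/19 ≈ -4957.8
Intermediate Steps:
r = 120 (r = -24*(-1 - 4) = -24*(-5) = -8*(-15) = 120)
q(V, E) = 0
p = -41 (p = (0 + 11) - 52 = 11 - 52 = -41)
(-77/(-22) + 26/(-76)) + 121*p = (-77/(-22) + 26/(-76)) + 121*(-41) = (-77*(-1/22) + 26*(-1/76)) - 4961 = (7/2 - 13/38) - 4961 = 60/19 - 4961 = -94199/19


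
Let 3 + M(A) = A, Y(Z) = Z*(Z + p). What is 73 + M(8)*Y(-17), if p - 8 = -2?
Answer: 1008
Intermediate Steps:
p = 6 (p = 8 - 2 = 6)
Y(Z) = Z*(6 + Z) (Y(Z) = Z*(Z + 6) = Z*(6 + Z))
M(A) = -3 + A
73 + M(8)*Y(-17) = 73 + (-3 + 8)*(-17*(6 - 17)) = 73 + 5*(-17*(-11)) = 73 + 5*187 = 73 + 935 = 1008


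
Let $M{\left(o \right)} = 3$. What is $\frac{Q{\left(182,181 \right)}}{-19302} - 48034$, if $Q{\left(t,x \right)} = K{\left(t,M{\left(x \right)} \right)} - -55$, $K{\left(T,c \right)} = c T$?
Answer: $- \frac{927152869}{19302} \approx -48034.0$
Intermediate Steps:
$K{\left(T,c \right)} = T c$
$Q{\left(t,x \right)} = 55 + 3 t$ ($Q{\left(t,x \right)} = t 3 - -55 = 3 t + 55 = 55 + 3 t$)
$\frac{Q{\left(182,181 \right)}}{-19302} - 48034 = \frac{55 + 3 \cdot 182}{-19302} - 48034 = \left(55 + 546\right) \left(- \frac{1}{19302}\right) - 48034 = 601 \left(- \frac{1}{19302}\right) - 48034 = - \frac{601}{19302} - 48034 = - \frac{927152869}{19302}$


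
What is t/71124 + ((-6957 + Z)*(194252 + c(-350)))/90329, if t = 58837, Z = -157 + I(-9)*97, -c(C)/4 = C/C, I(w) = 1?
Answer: -96939415387411/6424559796 ≈ -15089.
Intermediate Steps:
c(C) = -4 (c(C) = -4*C/C = -4*1 = -4)
Z = -60 (Z = -157 + 1*97 = -157 + 97 = -60)
t/71124 + ((-6957 + Z)*(194252 + c(-350)))/90329 = 58837/71124 + ((-6957 - 60)*(194252 - 4))/90329 = 58837*(1/71124) - 7017*194248*(1/90329) = 58837/71124 - 1363038216*1/90329 = 58837/71124 - 1363038216/90329 = -96939415387411/6424559796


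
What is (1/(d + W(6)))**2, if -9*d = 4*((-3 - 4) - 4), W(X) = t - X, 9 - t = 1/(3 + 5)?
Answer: 5184/312481 ≈ 0.016590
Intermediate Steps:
t = 71/8 (t = 9 - 1/(3 + 5) = 9 - 1/8 = 71/8 ≈ 8.8750)
W(X) = 71/8 - X
d = 44/9 (d = -4*((-3 - 4) - 4)/9 = -4*(-7 - 4)/9 = -4*(-11)/9 = -1/9*(-44) = 44/9 ≈ 4.8889)
(1/(d + W(6)))**2 = (1/(44/9 + (71/8 - 1*6)))**2 = (1/(44/9 + (71/8 - 6)))**2 = (1/(44/9 + 23/8))**2 = (1/(559/72))**2 = (72/559)**2 = 5184/312481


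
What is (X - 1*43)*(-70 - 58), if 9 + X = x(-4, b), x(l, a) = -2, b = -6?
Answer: 6912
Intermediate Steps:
X = -11 (X = -9 - 2 = -11)
(X - 1*43)*(-70 - 58) = (-11 - 1*43)*(-70 - 58) = (-11 - 43)*(-128) = -54*(-128) = 6912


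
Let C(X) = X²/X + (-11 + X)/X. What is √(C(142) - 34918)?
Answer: I*√701204662/142 ≈ 186.48*I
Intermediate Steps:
C(X) = X + (-11 + X)/X
√(C(142) - 34918) = √((1 + 142 - 11/142) - 34918) = √(20295/142 - 34918) = √(-4938061/142) = I*√701204662/142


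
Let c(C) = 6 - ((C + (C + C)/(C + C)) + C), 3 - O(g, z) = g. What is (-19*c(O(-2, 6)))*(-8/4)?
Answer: -190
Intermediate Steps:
O(g, z) = 3 - g
c(C) = 5 - 2*C (c(C) = 6 - ((C + (2*C)/((2*C))) + C) = 6 - ((C + (2*C)*(1/(2*C))) + C) = 6 - ((C + 1) + C) = 6 - ((1 + C) + C) = 6 - (1 + 2*C) = 6 + (-1 - 2*C) = 5 - 2*C)
(-19*c(O(-2, 6)))*(-8/4) = (-19*(5 - 2*(3 - 1*(-2))))*(-8/4) = (-19*(5 - 2*(3 + 2)))*(-8*1/4) = -19*(5 - 2*5)*(-2) = -19*(5 - 10)*(-2) = -19*(-5)*(-2) = 95*(-2) = -190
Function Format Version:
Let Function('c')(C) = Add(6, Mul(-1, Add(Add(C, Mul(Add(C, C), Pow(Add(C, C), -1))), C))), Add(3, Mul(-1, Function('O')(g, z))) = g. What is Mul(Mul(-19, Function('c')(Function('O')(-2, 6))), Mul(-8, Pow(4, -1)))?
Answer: -190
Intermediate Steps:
Function('O')(g, z) = Add(3, Mul(-1, g))
Function('c')(C) = Add(5, Mul(-2, C)) (Function('c')(C) = Add(6, Mul(-1, Add(Add(C, Mul(Mul(2, C), Pow(Mul(2, C), -1))), C))) = Add(6, Mul(-1, Add(Add(C, Mul(Mul(2, C), Mul(Rational(1, 2), Pow(C, -1)))), C))) = Add(6, Mul(-1, Add(Add(C, 1), C))) = Add(6, Mul(-1, Add(Add(1, C), C))) = Add(6, Mul(-1, Add(1, Mul(2, C)))) = Add(6, Add(-1, Mul(-2, C))) = Add(5, Mul(-2, C)))
Mul(Mul(-19, Function('c')(Function('O')(-2, 6))), Mul(-8, Pow(4, -1))) = Mul(Mul(-19, Add(5, Mul(-2, Add(3, Mul(-1, -2))))), Mul(-8, Pow(4, -1))) = Mul(Mul(-19, Add(5, Mul(-2, Add(3, 2)))), Mul(-8, Rational(1, 4))) = Mul(Mul(-19, Add(5, Mul(-2, 5))), -2) = Mul(Mul(-19, Add(5, -10)), -2) = Mul(Mul(-19, -5), -2) = Mul(95, -2) = -190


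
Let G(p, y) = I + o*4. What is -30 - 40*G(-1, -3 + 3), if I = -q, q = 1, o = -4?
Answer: 650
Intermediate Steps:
I = -1 (I = -1*1 = -1)
G(p, y) = -17 (G(p, y) = -1 - 4*4 = -1 - 16 = -17)
-30 - 40*G(-1, -3 + 3) = -30 - 40*(-17) = -30 + 680 = 650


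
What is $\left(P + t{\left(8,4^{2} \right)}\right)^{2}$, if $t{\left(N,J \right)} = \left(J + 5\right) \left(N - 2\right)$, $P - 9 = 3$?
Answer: $19044$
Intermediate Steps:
$P = 12$ ($P = 9 + 3 = 12$)
$t{\left(N,J \right)} = \left(-2 + N\right) \left(5 + J\right)$ ($t{\left(N,J \right)} = \left(5 + J\right) \left(-2 + N\right) = \left(-2 + N\right) \left(5 + J\right)$)
$\left(P + t{\left(8,4^{2} \right)}\right)^{2} = \left(12 + \left(-10 - 2 \cdot 4^{2} + 5 \cdot 8 + 4^{2} \cdot 8\right)\right)^{2} = \left(12 + \left(-10 - 32 + 40 + 16 \cdot 8\right)\right)^{2} = \left(12 + \left(-10 - 32 + 40 + 128\right)\right)^{2} = \left(12 + 126\right)^{2} = 138^{2} = 19044$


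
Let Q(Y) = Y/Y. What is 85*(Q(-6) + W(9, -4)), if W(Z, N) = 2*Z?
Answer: 1615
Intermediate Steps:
Q(Y) = 1
85*(Q(-6) + W(9, -4)) = 85*(1 + 2*9) = 85*(1 + 18) = 85*19 = 1615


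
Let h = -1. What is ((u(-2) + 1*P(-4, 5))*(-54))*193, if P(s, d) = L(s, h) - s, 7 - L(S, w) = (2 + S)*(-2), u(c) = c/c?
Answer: -83376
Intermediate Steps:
u(c) = 1
L(S, w) = 11 + 2*S (L(S, w) = 7 - (2 + S)*(-2) = 7 - (-4 - 2*S) = 7 + (4 + 2*S) = 11 + 2*S)
P(s, d) = 11 + s (P(s, d) = (11 + 2*s) - s = 11 + s)
((u(-2) + 1*P(-4, 5))*(-54))*193 = ((1 + 1*(11 - 4))*(-54))*193 = ((1 + 1*7)*(-54))*193 = ((1 + 7)*(-54))*193 = (8*(-54))*193 = -432*193 = -83376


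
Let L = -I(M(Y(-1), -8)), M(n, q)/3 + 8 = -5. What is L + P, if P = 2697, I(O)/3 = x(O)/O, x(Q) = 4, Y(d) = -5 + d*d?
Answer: 35065/13 ≈ 2697.3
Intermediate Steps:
Y(d) = -5 + d²
M(n, q) = -39 (M(n, q) = -24 + 3*(-5) = -24 - 15 = -39)
I(O) = 12/O (I(O) = 3*(4/O) = 12/O)
L = 4/13 (L = -12/(-39) = -12*(-1)/39 = -1*(-4/13) = 4/13 ≈ 0.30769)
L + P = 4/13 + 2697 = 35065/13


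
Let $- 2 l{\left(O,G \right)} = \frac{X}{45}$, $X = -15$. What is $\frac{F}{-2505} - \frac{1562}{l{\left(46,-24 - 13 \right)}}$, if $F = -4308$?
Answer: $- \frac{7824184}{835} \approx -9370.3$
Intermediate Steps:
$l{\left(O,G \right)} = \frac{1}{6}$ ($l{\left(O,G \right)} = - \frac{\left(-15\right) \frac{1}{45}}{2} = \left(- \frac{1}{2}\right) \left(- \frac{1}{3}\right) = \frac{1}{6}$)
$\frac{F}{-2505} - \frac{1562}{l{\left(46,-24 - 13 \right)}} = - \frac{4308}{-2505} - 1562 \frac{1}{\frac{1}{6}} = \left(-4308\right) \left(- \frac{1}{2505}\right) - 9372 = \frac{1436}{835} - 9372 = - \frac{7824184}{835}$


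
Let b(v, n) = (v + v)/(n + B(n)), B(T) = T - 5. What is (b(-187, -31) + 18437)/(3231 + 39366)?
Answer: 1235653/2853999 ≈ 0.43295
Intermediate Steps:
B(T) = -5 + T
b(v, n) = 2*v/(-5 + 2*n) (b(v, n) = (v + v)/(n + (-5 + n)) = (2*v)/(-5 + 2*n) = 2*v/(-5 + 2*n))
(b(-187, -31) + 18437)/(3231 + 39366) = (2*(-187)/(-5 + 2*(-31)) + 18437)/(3231 + 39366) = (2*(-187)/(-5 - 62) + 18437)/42597 = (2*(-187)/(-67) + 18437)*(1/42597) = (2*(-187)*(-1/67) + 18437)*(1/42597) = (374/67 + 18437)*(1/42597) = (1235653/67)*(1/42597) = 1235653/2853999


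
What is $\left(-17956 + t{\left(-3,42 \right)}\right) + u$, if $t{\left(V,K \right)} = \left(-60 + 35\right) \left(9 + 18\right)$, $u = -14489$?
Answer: $-33120$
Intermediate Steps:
$t{\left(V,K \right)} = -675$ ($t{\left(V,K \right)} = \left(-25\right) 27 = -675$)
$\left(-17956 + t{\left(-3,42 \right)}\right) + u = \left(-17956 - 675\right) - 14489 = -18631 - 14489 = -33120$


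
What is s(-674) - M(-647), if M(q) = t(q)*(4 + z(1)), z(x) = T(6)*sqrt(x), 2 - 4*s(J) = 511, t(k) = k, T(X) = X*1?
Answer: 25371/4 ≈ 6342.8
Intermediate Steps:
T(X) = X
s(J) = -509/4 (s(J) = 1/2 - 1/4*511 = 1/2 - 511/4 = -509/4)
z(x) = 6*sqrt(x)
M(q) = 10*q (M(q) = q*(4 + 6*sqrt(1)) = q*(4 + 6*1) = q*(4 + 6) = q*10 = 10*q)
s(-674) - M(-647) = -509/4 - 10*(-647) = -509/4 - 1*(-6470) = -509/4 + 6470 = 25371/4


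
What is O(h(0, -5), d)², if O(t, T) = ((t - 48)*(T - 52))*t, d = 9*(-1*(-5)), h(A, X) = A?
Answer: 0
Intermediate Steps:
d = 45 (d = 9*5 = 45)
O(t, T) = t*(-52 + T)*(-48 + t) (O(t, T) = ((-48 + t)*(-52 + T))*t = ((-52 + T)*(-48 + t))*t = t*(-52 + T)*(-48 + t))
O(h(0, -5), d)² = (0*(2496 - 52*0 - 48*45 + 45*0))² = (0*(2496 + 0 - 2160 + 0))² = (0*336)² = 0² = 0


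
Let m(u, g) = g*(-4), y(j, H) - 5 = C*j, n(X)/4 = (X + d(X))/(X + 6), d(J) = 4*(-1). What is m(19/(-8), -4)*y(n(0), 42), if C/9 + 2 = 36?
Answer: -12976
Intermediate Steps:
C = 306 (C = -18 + 9*36 = -18 + 324 = 306)
d(J) = -4
n(X) = 4*(-4 + X)/(6 + X) (n(X) = 4*((X - 4)/(X + 6)) = 4*((-4 + X)/(6 + X)) = 4*(-4 + X)/(6 + X))
y(j, H) = 5 + 306*j
m(u, g) = -4*g
m(19/(-8), -4)*y(n(0), 42) = (-4*(-4))*(5 + 306*(4*(-4 + 0)/(6 + 0))) = 16*(5 + 306*(4*(-4)/6)) = 16*(5 + 306*(4*(1/6)*(-4))) = 16*(5 + 306*(-8/3)) = 16*(5 - 816) = 16*(-811) = -12976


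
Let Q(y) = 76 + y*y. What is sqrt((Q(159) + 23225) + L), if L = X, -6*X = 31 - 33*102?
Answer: sqrt(1768962)/6 ≈ 221.67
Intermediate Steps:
Q(y) = 76 + y**2
X = 3335/6 (X = -(31 - 33*102)/6 = -(31 - 3366)/6 = -1/6*(-3335) = 3335/6 ≈ 555.83)
L = 3335/6 ≈ 555.83
sqrt((Q(159) + 23225) + L) = sqrt(((76 + 159**2) + 23225) + 3335/6) = sqrt(((76 + 25281) + 23225) + 3335/6) = sqrt((25357 + 23225) + 3335/6) = sqrt(48582 + 3335/6) = sqrt(294827/6) = sqrt(1768962)/6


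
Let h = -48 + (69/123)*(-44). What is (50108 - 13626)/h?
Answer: -747881/1490 ≈ -501.93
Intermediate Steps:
h = -2980/41 (h = -48 + (69*(1/123))*(-44) = -48 + (23/41)*(-44) = -48 - 1012/41 = -2980/41 ≈ -72.683)
(50108 - 13626)/h = (50108 - 13626)/(-2980/41) = 36482*(-41/2980) = -747881/1490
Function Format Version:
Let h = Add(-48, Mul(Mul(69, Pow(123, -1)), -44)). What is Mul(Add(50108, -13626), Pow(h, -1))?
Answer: Rational(-747881, 1490) ≈ -501.93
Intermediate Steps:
h = Rational(-2980, 41) (h = Add(-48, Mul(Mul(69, Rational(1, 123)), -44)) = Add(-48, Mul(Rational(23, 41), -44)) = Add(-48, Rational(-1012, 41)) = Rational(-2980, 41) ≈ -72.683)
Mul(Add(50108, -13626), Pow(h, -1)) = Mul(Add(50108, -13626), Pow(Rational(-2980, 41), -1)) = Mul(36482, Rational(-41, 2980)) = Rational(-747881, 1490)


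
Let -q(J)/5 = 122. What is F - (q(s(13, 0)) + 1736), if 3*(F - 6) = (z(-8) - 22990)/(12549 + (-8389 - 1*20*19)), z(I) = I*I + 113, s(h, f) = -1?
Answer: -1817659/1620 ≈ -1122.0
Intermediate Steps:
q(J) = -610 (q(J) = -5*122 = -610)
z(I) = 113 + I² (z(I) = I² + 113 = 113 + I²)
F = 6461/1620 (F = 6 + (((113 + (-8)²) - 22990)/(12549 + (-8389 - 1*20*19)))/3 = 6 + (((113 + 64) - 22990)/(12549 + (-8389 - 20*19)))/3 = 6 + ((177 - 22990)/(12549 + (-8389 - 380)))/3 = 6 + (-22813/(12549 - 8769))/3 = 6 + (-22813/3780)/3 = 6 + (-22813*1/3780)/3 = 6 + (⅓)*(-3259/540) = 6 - 3259/1620 = 6461/1620 ≈ 3.9883)
F - (q(s(13, 0)) + 1736) = 6461/1620 - (-610 + 1736) = 6461/1620 - 1*1126 = 6461/1620 - 1126 = -1817659/1620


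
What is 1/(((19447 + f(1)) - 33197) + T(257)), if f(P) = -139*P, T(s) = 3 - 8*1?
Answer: -1/13894 ≈ -7.1974e-5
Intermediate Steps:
T(s) = -5 (T(s) = 3 - 8 = -5)
1/(((19447 + f(1)) - 33197) + T(257)) = 1/(((19447 - 139*1) - 33197) - 5) = 1/(((19447 - 139) - 33197) - 5) = 1/((19308 - 33197) - 5) = 1/(-13889 - 5) = 1/(-13894) = -1/13894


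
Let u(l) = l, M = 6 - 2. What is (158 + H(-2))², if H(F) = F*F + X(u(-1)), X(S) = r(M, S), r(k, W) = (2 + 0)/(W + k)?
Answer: 238144/9 ≈ 26460.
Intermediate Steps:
M = 4
r(k, W) = 2/(W + k)
X(S) = 2/(4 + S) (X(S) = 2/(S + 4) = 2/(4 + S))
H(F) = ⅔ + F² (H(F) = F*F + 2/(4 - 1) = F² + 2/3 = F² + 2*(⅓) = F² + ⅔ = ⅔ + F²)
(158 + H(-2))² = (158 + (⅔ + (-2)²))² = (158 + (⅔ + 4))² = (158 + 14/3)² = (488/3)² = 238144/9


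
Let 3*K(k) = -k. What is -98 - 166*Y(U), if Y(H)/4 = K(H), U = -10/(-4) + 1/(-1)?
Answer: 234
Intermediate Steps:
K(k) = -k/3 (K(k) = (-k)/3 = -k/3)
U = 3/2 (U = -10*(-1/4) + 1*(-1) = 5/2 - 1 = 3/2 ≈ 1.5000)
Y(H) = -4*H/3 (Y(H) = 4*(-H/3) = -4*H/3)
-98 - 166*Y(U) = -98 - (-664)*3/(3*2) = -98 - 166*(-2) = -98 + 332 = 234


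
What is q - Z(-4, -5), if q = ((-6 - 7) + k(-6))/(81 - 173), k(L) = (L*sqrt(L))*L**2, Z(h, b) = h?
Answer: 381/92 + 54*I*sqrt(6)/23 ≈ 4.1413 + 5.751*I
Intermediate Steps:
k(L) = L**(7/2) (k(L) = L**(3/2)*L**2 = L**(7/2))
q = 13/92 + 54*I*sqrt(6)/23 (q = ((-6 - 7) + (-6)**(7/2))/(81 - 173) = (-13 - 216*I*sqrt(6))/(-92) = (-13 - 216*I*sqrt(6))*(-1/92) = 13/92 + 54*I*sqrt(6)/23 ≈ 0.1413 + 5.751*I)
q - Z(-4, -5) = (13/92 + 54*I*sqrt(6)/23) - 1*(-4) = (13/92 + 54*I*sqrt(6)/23) + 4 = 381/92 + 54*I*sqrt(6)/23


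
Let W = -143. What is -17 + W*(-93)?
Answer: 13282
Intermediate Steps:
-17 + W*(-93) = -17 - 143*(-93) = -17 + 13299 = 13282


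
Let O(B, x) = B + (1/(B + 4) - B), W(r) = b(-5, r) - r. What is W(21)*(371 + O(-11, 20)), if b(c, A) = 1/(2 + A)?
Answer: -1251272/161 ≈ -7771.9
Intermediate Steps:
W(r) = 1/(2 + r) - r
O(B, x) = 1/(4 + B) (O(B, x) = B + (1/(4 + B) - B) = 1/(4 + B))
W(21)*(371 + O(-11, 20)) = ((1 - 1*21*(2 + 21))/(2 + 21))*(371 + 1/(4 - 11)) = ((1 - 1*21*23)/23)*(371 + 1/(-7)) = ((1 - 483)/23)*(371 - 1/7) = ((1/23)*(-482))*(2596/7) = -482/23*2596/7 = -1251272/161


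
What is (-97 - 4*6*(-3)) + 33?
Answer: 8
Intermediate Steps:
(-97 - 4*6*(-3)) + 33 = (-97 - 24*(-3)) + 33 = (-97 + 72) + 33 = -25 + 33 = 8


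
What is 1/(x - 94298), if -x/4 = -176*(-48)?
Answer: -1/128090 ≈ -7.8070e-6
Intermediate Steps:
x = -33792 (x = -(-704)*(-48) = -4*8448 = -33792)
1/(x - 94298) = 1/(-33792 - 94298) = 1/(-128090) = -1/128090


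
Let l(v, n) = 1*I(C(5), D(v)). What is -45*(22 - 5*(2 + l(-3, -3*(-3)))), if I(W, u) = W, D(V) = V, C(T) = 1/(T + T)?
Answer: -1035/2 ≈ -517.50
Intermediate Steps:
C(T) = 1/(2*T)
l(v, n) = ⅒ (l(v, n) = 1*((½)/5) = 1*((½)*(⅕)) = 1*(⅒) = ⅒)
-45*(22 - 5*(2 + l(-3, -3*(-3)))) = -45*(22 - 5*(2 + ⅒)) = -45*(22 - 5*21/10) = -45*(22 - 21/2) = -45*23/2 = -1035/2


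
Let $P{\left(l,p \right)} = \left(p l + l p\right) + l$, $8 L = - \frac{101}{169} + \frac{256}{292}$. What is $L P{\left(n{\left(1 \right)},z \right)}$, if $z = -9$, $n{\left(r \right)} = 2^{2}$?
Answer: $- \frac{58531}{24674} \approx -2.3722$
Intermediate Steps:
$n{\left(r \right)} = 4$
$L = \frac{3443}{98696}$ ($L = \frac{- \frac{101}{169} + \frac{256}{292}}{8} = \frac{\left(-101\right) \frac{1}{169} + 256 \cdot \frac{1}{292}}{8} = \frac{- \frac{101}{169} + \frac{64}{73}}{8} = \frac{1}{8} \cdot \frac{3443}{12337} = \frac{3443}{98696} \approx 0.034885$)
$P{\left(l,p \right)} = l + 2 l p$ ($P{\left(l,p \right)} = \left(l p + l p\right) + l = 2 l p + l = l + 2 l p$)
$L P{\left(n{\left(1 \right)},z \right)} = \frac{3443 \cdot 4 \left(1 + 2 \left(-9\right)\right)}{98696} = \frac{3443 \cdot 4 \left(1 - 18\right)}{98696} = \frac{3443 \cdot 4 \left(-17\right)}{98696} = \frac{3443}{98696} \left(-68\right) = - \frac{58531}{24674}$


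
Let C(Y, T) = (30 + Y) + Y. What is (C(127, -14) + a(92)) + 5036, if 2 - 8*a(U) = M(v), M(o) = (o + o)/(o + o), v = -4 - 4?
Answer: 42561/8 ≈ 5320.1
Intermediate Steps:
C(Y, T) = 30 + 2*Y
v = -8
M(o) = 1 (M(o) = (2*o)/((2*o)) = (2*o)*(1/(2*o)) = 1)
a(U) = 1/8 (a(U) = 1/4 - 1/8*1 = 1/4 - 1/8 = 1/8)
(C(127, -14) + a(92)) + 5036 = ((30 + 2*127) + 1/8) + 5036 = ((30 + 254) + 1/8) + 5036 = (284 + 1/8) + 5036 = 2273/8 + 5036 = 42561/8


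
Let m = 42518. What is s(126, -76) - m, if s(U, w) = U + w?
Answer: -42468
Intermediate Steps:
s(126, -76) - m = (126 - 76) - 1*42518 = 50 - 42518 = -42468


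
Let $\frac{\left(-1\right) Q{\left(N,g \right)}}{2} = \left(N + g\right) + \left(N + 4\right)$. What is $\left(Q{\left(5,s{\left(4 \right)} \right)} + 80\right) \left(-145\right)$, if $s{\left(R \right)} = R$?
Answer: $-6380$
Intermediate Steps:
$Q{\left(N,g \right)} = -8 - 4 N - 2 g$ ($Q{\left(N,g \right)} = - 2 \left(\left(N + g\right) + \left(N + 4\right)\right) = - 2 \left(\left(N + g\right) + \left(4 + N\right)\right) = - 2 \left(4 + g + 2 N\right) = -8 - 4 N - 2 g$)
$\left(Q{\left(5,s{\left(4 \right)} \right)} + 80\right) \left(-145\right) = \left(\left(-8 - 20 - 8\right) + 80\right) \left(-145\right) = \left(-36 + 80\right) \left(-145\right) = 44 \left(-145\right) = -6380$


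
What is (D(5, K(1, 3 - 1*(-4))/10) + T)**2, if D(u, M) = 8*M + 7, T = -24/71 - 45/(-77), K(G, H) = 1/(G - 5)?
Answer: 37099767769/747202225 ≈ 49.652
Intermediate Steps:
K(G, H) = 1/(-5 + G)
T = 1347/5467 (T = -24*1/71 - 45*(-1/77) = -24/71 + 45/77 = 1347/5467 ≈ 0.24639)
D(u, M) = 7 + 8*M
(D(5, K(1, 3 - 1*(-4))/10) + T)**2 = ((7 + 8*(1/((-5 + 1)*10))) + 1347/5467)**2 = ((7 + 8*((1/10)/(-4))) + 1347/5467)**2 = ((7 + 8*(-1/4*1/10)) + 1347/5467)**2 = ((7 + 8*(-1/40)) + 1347/5467)**2 = ((7 - 1/5) + 1347/5467)**2 = (34/5 + 1347/5467)**2 = (192613/27335)**2 = 37099767769/747202225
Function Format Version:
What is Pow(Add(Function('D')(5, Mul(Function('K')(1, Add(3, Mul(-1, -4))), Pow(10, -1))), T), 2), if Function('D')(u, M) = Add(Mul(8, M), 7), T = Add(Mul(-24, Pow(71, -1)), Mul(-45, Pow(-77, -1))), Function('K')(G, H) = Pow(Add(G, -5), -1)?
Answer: Rational(37099767769, 747202225) ≈ 49.652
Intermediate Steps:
Function('K')(G, H) = Pow(Add(-5, G), -1)
T = Rational(1347, 5467) (T = Add(Mul(-24, Rational(1, 71)), Mul(-45, Rational(-1, 77))) = Add(Rational(-24, 71), Rational(45, 77)) = Rational(1347, 5467) ≈ 0.24639)
Function('D')(u, M) = Add(7, Mul(8, M))
Pow(Add(Function('D')(5, Mul(Function('K')(1, Add(3, Mul(-1, -4))), Pow(10, -1))), T), 2) = Pow(Add(Add(7, Mul(8, Mul(Pow(Add(-5, 1), -1), Pow(10, -1)))), Rational(1347, 5467)), 2) = Pow(Add(Add(7, Mul(8, Mul(Pow(-4, -1), Rational(1, 10)))), Rational(1347, 5467)), 2) = Pow(Add(Add(7, Mul(8, Mul(Rational(-1, 4), Rational(1, 10)))), Rational(1347, 5467)), 2) = Pow(Add(Add(7, Mul(8, Rational(-1, 40))), Rational(1347, 5467)), 2) = Pow(Add(Add(7, Rational(-1, 5)), Rational(1347, 5467)), 2) = Pow(Add(Rational(34, 5), Rational(1347, 5467)), 2) = Pow(Rational(192613, 27335), 2) = Rational(37099767769, 747202225)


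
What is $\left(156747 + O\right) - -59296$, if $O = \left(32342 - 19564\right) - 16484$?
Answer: $212337$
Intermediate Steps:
$O = -3706$ ($O = 12778 - 16484 = -3706$)
$\left(156747 + O\right) - -59296 = \left(156747 - 3706\right) - -59296 = 153041 + 59296 = 212337$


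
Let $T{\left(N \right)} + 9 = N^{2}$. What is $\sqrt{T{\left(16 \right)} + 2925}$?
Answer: $2 \sqrt{793} \approx 56.32$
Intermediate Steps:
$T{\left(N \right)} = -9 + N^{2}$
$\sqrt{T{\left(16 \right)} + 2925} = \sqrt{\left(-9 + 16^{2}\right) + 2925} = \sqrt{\left(-9 + 256\right) + 2925} = \sqrt{247 + 2925} = \sqrt{3172} = 2 \sqrt{793}$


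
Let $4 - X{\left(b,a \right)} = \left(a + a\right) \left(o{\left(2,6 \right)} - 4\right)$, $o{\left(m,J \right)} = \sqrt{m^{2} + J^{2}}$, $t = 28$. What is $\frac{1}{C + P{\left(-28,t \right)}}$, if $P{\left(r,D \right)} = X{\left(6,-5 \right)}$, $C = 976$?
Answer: $\frac{47}{43980} - \frac{\sqrt{10}}{43980} \approx 0.00099676$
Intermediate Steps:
$o{\left(m,J \right)} = \sqrt{J^{2} + m^{2}}$
$X{\left(b,a \right)} = 4 - 2 a \left(-4 + 2 \sqrt{10}\right)$ ($X{\left(b,a \right)} = 4 - \left(a + a\right) \left(\sqrt{6^{2} + 2^{2}} - 4\right) = 4 - 2 a \left(\sqrt{36 + 4} - 4\right) = 4 - 2 a \left(\sqrt{40} - 4\right) = 4 - 2 a \left(2 \sqrt{10} - 4\right) = 4 - 2 a \left(-4 + 2 \sqrt{10}\right)$)
$P{\left(r,D \right)} = -36 + 20 \sqrt{10}$ ($P{\left(r,D \right)} = 4 + 8 \left(-5\right) - - 20 \sqrt{10} = 4 - 40 + 20 \sqrt{10} = -36 + 20 \sqrt{10}$)
$\frac{1}{C + P{\left(-28,t \right)}} = \frac{1}{976 - \left(36 - 20 \sqrt{10}\right)} = \frac{1}{940 + 20 \sqrt{10}}$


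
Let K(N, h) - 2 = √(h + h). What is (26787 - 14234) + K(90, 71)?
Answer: 12555 + √142 ≈ 12567.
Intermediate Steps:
K(N, h) = 2 + √2*√h (K(N, h) = 2 + √(h + h) = 2 + √(2*h) = 2 + √2*√h)
(26787 - 14234) + K(90, 71) = (26787 - 14234) + (2 + √2*√71) = 12553 + (2 + √142) = 12555 + √142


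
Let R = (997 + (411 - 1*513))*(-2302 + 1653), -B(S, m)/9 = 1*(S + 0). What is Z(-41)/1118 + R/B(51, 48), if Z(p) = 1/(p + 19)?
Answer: 14286709121/11289564 ≈ 1265.5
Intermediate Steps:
B(S, m) = -9*S (B(S, m) = -9*(S + 0) = -9*S)
Z(p) = 1/(19 + p)
R = -580855 (R = (997 + (411 - 513))*(-649) = (997 - 102)*(-649) = 895*(-649) = -580855)
Z(-41)/1118 + R/B(51, 48) = 1/((19 - 41)*1118) - 580855/((-9*51)) = (1/1118)/(-22) - 580855/(-459) = -1/22*1/1118 - 580855*(-1/459) = -1/24596 + 580855/459 = 14286709121/11289564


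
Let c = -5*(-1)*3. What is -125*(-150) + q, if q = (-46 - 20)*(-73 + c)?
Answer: 22578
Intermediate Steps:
c = 15 (c = 5*3 = 15)
q = 3828 (q = (-46 - 20)*(-73 + 15) = -66*(-58) = 3828)
-125*(-150) + q = -125*(-150) + 3828 = 18750 + 3828 = 22578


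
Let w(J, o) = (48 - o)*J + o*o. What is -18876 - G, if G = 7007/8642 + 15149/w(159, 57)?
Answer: -74176859260/3927789 ≈ -18885.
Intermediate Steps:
w(J, o) = o² + J*(48 - o) (w(J, o) = J*(48 - o) + o² = o² + J*(48 - o))
G = 35914096/3927789 (G = 7007/8642 + 15149/(57² + 48*159 - 1*159*57) = 7007*(1/8642) + 15149/(3249 + 7632 - 9063) = 7007/8642 + 15149/1818 = 35914096/3927789 ≈ 9.1436)
-18876 - G = -18876 - 1*35914096/3927789 = -18876 - 35914096/3927789 = -74176859260/3927789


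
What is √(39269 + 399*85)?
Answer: 4*√4574 ≈ 270.53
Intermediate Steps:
√(39269 + 399*85) = √(39269 + 33915) = √73184 = 4*√4574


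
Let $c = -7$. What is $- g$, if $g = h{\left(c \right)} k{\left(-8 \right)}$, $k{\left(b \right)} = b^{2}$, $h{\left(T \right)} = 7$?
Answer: $-448$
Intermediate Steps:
$g = 448$ ($g = 7 \left(-8\right)^{2} = 7 \cdot 64 = 448$)
$- g = \left(-1\right) 448 = -448$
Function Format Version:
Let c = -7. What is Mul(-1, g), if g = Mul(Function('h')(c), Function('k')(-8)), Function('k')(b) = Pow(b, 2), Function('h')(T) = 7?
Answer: -448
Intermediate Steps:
g = 448 (g = Mul(7, Pow(-8, 2)) = Mul(7, 64) = 448)
Mul(-1, g) = Mul(-1, 448) = -448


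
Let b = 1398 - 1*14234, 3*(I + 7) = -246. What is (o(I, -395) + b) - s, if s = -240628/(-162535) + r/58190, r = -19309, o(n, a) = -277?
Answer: -24806491844291/1891582330 ≈ -13114.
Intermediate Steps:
I = -89 (I = -7 + (⅓)*(-246) = -7 - 82 = -89)
b = -12836 (b = 1398 - 14234 = -12836)
s = 2172751001/1891582330 (s = -240628/(-162535) - 19309/58190 = -240628*(-1/162535) - 19309*1/58190 = 240628/162535 - 19309/58190 = 2172751001/1891582330 ≈ 1.1486)
(o(I, -395) + b) - s = (-277 - 12836) - 1*2172751001/1891582330 = -13113 - 2172751001/1891582330 = -24806491844291/1891582330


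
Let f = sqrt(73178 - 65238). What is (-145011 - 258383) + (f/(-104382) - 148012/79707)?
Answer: -32153473570/79707 - sqrt(1985)/52191 ≈ -4.0340e+5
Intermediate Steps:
f = 2*sqrt(1985) (f = sqrt(7940) = 2*sqrt(1985) ≈ 89.107)
(-145011 - 258383) + (f/(-104382) - 148012/79707) = (-145011 - 258383) + ((2*sqrt(1985))/(-104382) - 148012/79707) = -403394 + ((2*sqrt(1985))*(-1/104382) - 148012*1/79707) = -403394 + (-sqrt(1985)/52191 - 148012/79707) = -403394 + (-148012/79707 - sqrt(1985)/52191) = -32153473570/79707 - sqrt(1985)/52191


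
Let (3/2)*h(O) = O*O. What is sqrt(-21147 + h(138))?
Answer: 3*I*sqrt(939) ≈ 91.929*I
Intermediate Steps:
h(O) = 2*O**2/3 (h(O) = 2*(O*O)/3 = 2*O**2/3)
sqrt(-21147 + h(138)) = sqrt(-21147 + (2/3)*138**2) = sqrt(-21147 + (2/3)*19044) = sqrt(-21147 + 12696) = sqrt(-8451) = 3*I*sqrt(939)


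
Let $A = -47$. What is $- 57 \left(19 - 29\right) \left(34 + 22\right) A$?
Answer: $-1500240$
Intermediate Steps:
$- 57 \left(19 - 29\right) \left(34 + 22\right) A = - 57 \left(19 - 29\right) \left(34 + 22\right) \left(-47\right) = - 57 \left(\left(-10\right) 56\right) \left(-47\right) = \left(-57\right) \left(-560\right) \left(-47\right) = 31920 \left(-47\right) = -1500240$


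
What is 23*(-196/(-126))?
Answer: 322/9 ≈ 35.778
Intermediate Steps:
23*(-196/(-126)) = 23*(-196*(-1/126)) = 23*(14/9) = 322/9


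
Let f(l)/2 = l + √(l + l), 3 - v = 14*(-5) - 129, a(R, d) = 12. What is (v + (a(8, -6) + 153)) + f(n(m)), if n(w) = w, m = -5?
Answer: 357 + 2*I*√10 ≈ 357.0 + 6.3246*I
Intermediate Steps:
v = 202 (v = 3 - (14*(-5) - 129) = 3 - (-70 - 129) = 3 - 1*(-199) = 3 + 199 = 202)
f(l) = 2*l + 2*√2*√l (f(l) = 2*(l + √(l + l)) = 2*(l + √(2*l)) = 2*(l + √2*√l) = 2*l + 2*√2*√l)
(v + (a(8, -6) + 153)) + f(n(m)) = (202 + (12 + 153)) + (2*(-5) + 2*√2*√(-5)) = (202 + 165) + (-10 + 2*√2*(I*√5)) = 367 + (-10 + 2*I*√10) = 357 + 2*I*√10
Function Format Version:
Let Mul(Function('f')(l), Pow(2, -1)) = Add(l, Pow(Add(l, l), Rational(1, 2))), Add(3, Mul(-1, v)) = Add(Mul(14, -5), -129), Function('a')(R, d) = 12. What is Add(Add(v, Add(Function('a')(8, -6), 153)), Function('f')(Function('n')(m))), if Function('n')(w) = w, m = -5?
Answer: Add(357, Mul(2, I, Pow(10, Rational(1, 2)))) ≈ Add(357.00, Mul(6.3246, I))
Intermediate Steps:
v = 202 (v = Add(3, Mul(-1, Add(Mul(14, -5), -129))) = Add(3, Mul(-1, Add(-70, -129))) = Add(3, Mul(-1, -199)) = Add(3, 199) = 202)
Function('f')(l) = Add(Mul(2, l), Mul(2, Pow(2, Rational(1, 2)), Pow(l, Rational(1, 2)))) (Function('f')(l) = Mul(2, Add(l, Pow(Add(l, l), Rational(1, 2)))) = Mul(2, Add(l, Pow(Mul(2, l), Rational(1, 2)))) = Mul(2, Add(l, Mul(Pow(2, Rational(1, 2)), Pow(l, Rational(1, 2))))) = Add(Mul(2, l), Mul(2, Pow(2, Rational(1, 2)), Pow(l, Rational(1, 2)))))
Add(Add(v, Add(Function('a')(8, -6), 153)), Function('f')(Function('n')(m))) = Add(Add(202, Add(12, 153)), Add(Mul(2, -5), Mul(2, Pow(2, Rational(1, 2)), Pow(-5, Rational(1, 2))))) = Add(Add(202, 165), Add(-10, Mul(2, Pow(2, Rational(1, 2)), Mul(I, Pow(5, Rational(1, 2)))))) = Add(367, Add(-10, Mul(2, I, Pow(10, Rational(1, 2))))) = Add(357, Mul(2, I, Pow(10, Rational(1, 2))))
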